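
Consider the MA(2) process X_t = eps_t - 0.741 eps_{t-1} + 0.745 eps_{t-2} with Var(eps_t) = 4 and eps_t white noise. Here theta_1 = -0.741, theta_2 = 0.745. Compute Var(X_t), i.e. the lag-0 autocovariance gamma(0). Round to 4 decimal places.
\gamma(0) = 8.4164

For an MA(q) process X_t = eps_t + sum_i theta_i eps_{t-i} with
Var(eps_t) = sigma^2, the variance is
  gamma(0) = sigma^2 * (1 + sum_i theta_i^2).
  sum_i theta_i^2 = (-0.741)^2 + (0.745)^2 = 0.549081 + 0.555025 = 1.104106.
  gamma(0) = 4 * (1 + 1.104106) = 4 * 2.104106 = 8.416424, which rounds to 8.4164.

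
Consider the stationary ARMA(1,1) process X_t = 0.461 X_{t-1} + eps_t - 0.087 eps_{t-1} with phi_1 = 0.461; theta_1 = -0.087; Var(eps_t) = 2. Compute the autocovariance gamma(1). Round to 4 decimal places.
\gamma(1) = 0.9118

Multiply the model equation by X_{t-k} and take expectations. With theta_0 = psi_0 = 1 and psi_j the MA(infinity) weights, this gives
  gamma(k) - sum_i phi_i gamma(k-i) = c_k,
  c_k = sigma^2 * sum_{j=k..q} theta_j psi_{j-k}   (c_k = 0 for k > q),
using gamma(-m) = gamma(m).
psi-weights needed (psi_j = theta_j + sum_i phi_i psi_{j-i}):
  psi_1 = theta_1 + phi_1 = -0.087 + (0.461) = 0.374
Right-hand sides:
  c_0 = sigma^2 (1 + theta_1 psi_1) = 2 * (1 + (-0.087)(0.374)) = 2 * 0.967462 = 1.934924
  c_1 = sigma^2 theta_1 = 2 * (-0.087) = -0.174
  c_2 = 0
Equations for k = 0 and k = 1 (AR order 1):
  gamma(0) = phi_1 gamma(1) + c_0
  gamma(1) = phi_1 gamma(0) + c_1
Substituting the second into the first: gamma(0) (1 - phi_1^2) = c_0 + phi_1 c_1, so
  gamma(0) = (c_0 + phi_1 c_1) / (1 - phi_1^2) = (1.934924 + (0.461)(-0.174)) / (1 - (0.461)^2) = 1.85471 / 0.787479 = 2.35525.
  gamma(1) = phi_1 gamma(0) + c_1 = (0.461)(2.35525) + (-0.174) = 0.91177.
Therefore gamma(1) = 0.9118 (to 4 decimal places).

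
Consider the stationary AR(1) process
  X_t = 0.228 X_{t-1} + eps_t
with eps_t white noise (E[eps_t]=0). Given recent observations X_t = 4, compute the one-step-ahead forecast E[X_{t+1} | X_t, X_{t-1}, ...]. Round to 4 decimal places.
E[X_{t+1} \mid \mathcal F_t] = 0.9120

For an AR(p) model X_t = c + sum_i phi_i X_{t-i} + eps_t, the
one-step-ahead conditional mean is
  E[X_{t+1} | X_t, ...] = c + sum_i phi_i X_{t+1-i}.
Substitute known values:
  E[X_{t+1} | ...] = (0.228) * (4)
                   = 0.9120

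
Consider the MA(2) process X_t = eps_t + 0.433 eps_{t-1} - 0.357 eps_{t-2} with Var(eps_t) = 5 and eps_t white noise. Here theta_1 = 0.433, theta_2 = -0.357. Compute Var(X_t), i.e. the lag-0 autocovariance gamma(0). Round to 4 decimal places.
\gamma(0) = 6.5747

For an MA(q) process X_t = eps_t + sum_i theta_i eps_{t-i} with
Var(eps_t) = sigma^2, the variance is
  gamma(0) = sigma^2 * (1 + sum_i theta_i^2).
  sum_i theta_i^2 = (0.433)^2 + (-0.357)^2 = 0.187489 + 0.127449 = 0.314938.
  gamma(0) = 5 * (1 + 0.314938) = 5 * 1.314938 = 6.57469, which rounds to 6.5747.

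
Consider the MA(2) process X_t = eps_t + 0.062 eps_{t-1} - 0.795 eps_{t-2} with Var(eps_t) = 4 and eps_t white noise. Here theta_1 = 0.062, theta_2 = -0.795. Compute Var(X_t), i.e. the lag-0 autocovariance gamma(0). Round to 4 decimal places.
\gamma(0) = 6.5435

For an MA(q) process X_t = eps_t + sum_i theta_i eps_{t-i} with
Var(eps_t) = sigma^2, the variance is
  gamma(0) = sigma^2 * (1 + sum_i theta_i^2).
  sum_i theta_i^2 = (0.062)^2 + (-0.795)^2 = 0.003844 + 0.632025 = 0.635869.
  gamma(0) = 4 * (1 + 0.635869) = 4 * 1.635869 = 6.543476, which rounds to 6.5435.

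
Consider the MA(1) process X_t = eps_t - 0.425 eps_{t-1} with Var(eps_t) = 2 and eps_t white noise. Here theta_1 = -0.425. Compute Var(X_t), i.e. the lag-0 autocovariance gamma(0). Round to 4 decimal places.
\gamma(0) = 2.3613

For an MA(q) process X_t = eps_t + sum_i theta_i eps_{t-i} with
Var(eps_t) = sigma^2, the variance is
  gamma(0) = sigma^2 * (1 + sum_i theta_i^2).
  sum_i theta_i^2 = (-0.425)^2 = 0.180625.
  gamma(0) = 2 * (1 + 0.180625) = 2 * 1.180625 = 2.36125, which rounds to 2.3613.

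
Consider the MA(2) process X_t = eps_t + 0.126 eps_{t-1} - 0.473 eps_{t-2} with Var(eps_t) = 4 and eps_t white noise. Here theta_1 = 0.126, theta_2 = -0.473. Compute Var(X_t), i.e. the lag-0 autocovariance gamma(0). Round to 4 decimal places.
\gamma(0) = 4.9584

For an MA(q) process X_t = eps_t + sum_i theta_i eps_{t-i} with
Var(eps_t) = sigma^2, the variance is
  gamma(0) = sigma^2 * (1 + sum_i theta_i^2).
  sum_i theta_i^2 = (0.126)^2 + (-0.473)^2 = 0.015876 + 0.223729 = 0.239605.
  gamma(0) = 4 * (1 + 0.239605) = 4 * 1.239605 = 4.95842, which rounds to 4.9584.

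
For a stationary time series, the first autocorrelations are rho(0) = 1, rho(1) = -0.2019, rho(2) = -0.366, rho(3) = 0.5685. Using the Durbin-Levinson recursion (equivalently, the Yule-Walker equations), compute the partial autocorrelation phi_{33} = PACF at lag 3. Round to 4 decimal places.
\phi_{33} = 0.4800

The PACF at lag k is phi_{kk}, the last component of the solution
to the Yule-Walker system G_k phi = r_k where
  (G_k)_{ij} = rho(|i - j|), (r_k)_i = rho(i), i,j = 1..k.
Equivalently, Durbin-Levinson gives phi_{kk} iteratively:
  phi_{11} = rho(1)
  phi_{kk} = [rho(k) - sum_{j=1..k-1} phi_{k-1,j} rho(k-j)]
            / [1 - sum_{j=1..k-1} phi_{k-1,j} rho(j)],
  phi_{k,j} = phi_{k-1,j} - phi_{kk} phi_{k-1,k-j},  j = 1..k-1.
Step k = 1:
  phi_11 = rho(1) = -0.2019.
Step k = 2:
  phi_22 = [rho(2) - phi_11 rho(1)] / [1 - phi_11 rho(1)] = [-0.366 - (-0.2019)(-0.2019)] / [1 - (-0.2019)(-0.2019)]
         = -0.40676361 / 0.95923639 = -0.424049.
  Update: phi_21 = phi_11 - phi_22 phi_11 = -0.2019 - (-0.424049)(-0.2019) = -0.287516.
Step k = 3:
  phi_33 = [rho(3) - phi_21 rho(2) - phi_22 rho(1)] / [1 - phi_21 rho(1) - phi_22 rho(2)]
    numerator   = 0.5685 - (-0.287516)(-0.366) - (-0.424049)(-0.2019) = 0.37765373
    denominator = 1 - (-0.287516)(-0.2019) - (-0.424049)(-0.366) = 0.78674853
  phi_33 = 0.37765373 / 0.78674853 = 0.48.
Therefore phi_{33} = 0.4800.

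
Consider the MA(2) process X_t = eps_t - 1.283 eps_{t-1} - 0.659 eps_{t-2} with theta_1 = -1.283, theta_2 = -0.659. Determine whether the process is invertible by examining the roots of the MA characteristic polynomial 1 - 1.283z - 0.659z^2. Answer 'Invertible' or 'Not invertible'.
\text{Not invertible}

The MA(q) characteristic polynomial is P(z) = 1 - 1.283z - 0.659z^2.
Invertibility requires all roots to lie outside the unit circle, i.e. |z| > 1 for every root.
Set 1 + (-1.283) z + (-0.659) z^2 = 0, i.e. a z^2 + b z + c = 0 with a = -0.659, b = -1.283, c = 1.
Discriminant D = b^2 - 4ac = (-1.283)^2 - 4*(-0.659)*1 = 1.646089 - (-2.636) = 4.282089.
D >= 0, so the roots are real: z = (-b +/- sqrt(D)) / (2a) = (1.283 +/- 2.069321) / (-1.318).
  z_1 = (1.283 + 2.069321) / (-1.318) = -2.5435,   |z_1| = 2.5435.
  z_2 = (1.283 - 2.069321) / (-1.318) = 0.5966,   |z_2| = 0.5966.
Moduli of all roots: 2.5435, 0.5966.
All moduli strictly greater than 1? No.
Verdict: Not invertible.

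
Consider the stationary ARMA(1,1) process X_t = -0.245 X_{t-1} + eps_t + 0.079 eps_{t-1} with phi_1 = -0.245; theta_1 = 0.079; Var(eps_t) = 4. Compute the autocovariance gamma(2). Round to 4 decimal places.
\gamma(2) = 0.1697

Multiply the model equation by X_{t-k} and take expectations. With theta_0 = psi_0 = 1 and psi_j the MA(infinity) weights, this gives
  gamma(k) - sum_i phi_i gamma(k-i) = c_k,
  c_k = sigma^2 * sum_{j=k..q} theta_j psi_{j-k}   (c_k = 0 for k > q),
using gamma(-m) = gamma(m).
psi-weights needed (psi_j = theta_j + sum_i phi_i psi_{j-i}):
  psi_1 = theta_1 + phi_1 = 0.079 + (-0.245) = -0.166
Right-hand sides:
  c_0 = sigma^2 (1 + theta_1 psi_1) = 4 * (1 + (0.079)(-0.166)) = 4 * 0.986886 = 3.947544
  c_1 = sigma^2 theta_1 = 4 * (0.079) = 0.316
  c_2 = 0
Equations for k = 0 and k = 1 (AR order 1):
  gamma(0) = phi_1 gamma(1) + c_0
  gamma(1) = phi_1 gamma(0) + c_1
Substituting the second into the first: gamma(0) (1 - phi_1^2) = c_0 + phi_1 c_1, so
  gamma(0) = (c_0 + phi_1 c_1) / (1 - phi_1^2) = (3.947544 + (-0.245)(0.316)) / (1 - (-0.245)^2) = 3.870124 / 0.939975 = 4.117263.
  gamma(1) = phi_1 gamma(0) + c_1 = (-0.245)(4.117263) + (0.316) = -0.692729.
For k = 2 (> q): gamma(2) = phi_1 gamma(1) = (-0.245)(-0.692729) = 0.169719.
Therefore gamma(2) = 0.1697 (to 4 decimal places).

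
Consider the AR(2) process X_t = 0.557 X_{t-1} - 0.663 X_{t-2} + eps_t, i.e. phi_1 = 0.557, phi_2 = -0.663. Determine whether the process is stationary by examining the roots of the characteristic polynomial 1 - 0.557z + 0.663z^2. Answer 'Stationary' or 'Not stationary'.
\text{Stationary}

The AR(p) characteristic polynomial is P(z) = 1 - 0.557z + 0.663z^2.
Stationarity requires all roots to lie outside the unit circle, i.e. |z| > 1 for every root.
Set 1 + (-0.557) z + (0.663) z^2 = 0, i.e. a z^2 + b z + c = 0 with a = 0.663, b = -0.557, c = 1.
Discriminant D = b^2 - 4ac = (-0.557)^2 - 4*(0.663)*1 = 0.310249 - (2.652) = -2.341751.
D < 0, so the roots are the complex-conjugate pair z = (-b +/- i sqrt(-D)) / (2a) = 0.4201 +/- 1.1541i.
For a conjugate pair |z|^2 = z * conj(z) = (product of roots) = c/a = 1/(0.663) = 1.508296, so |z| = sqrt(1.508296) = 1.2281 for both roots.
Moduli of all roots: 1.2281, 1.2281.
All moduli strictly greater than 1? Yes.
Verdict: Stationary.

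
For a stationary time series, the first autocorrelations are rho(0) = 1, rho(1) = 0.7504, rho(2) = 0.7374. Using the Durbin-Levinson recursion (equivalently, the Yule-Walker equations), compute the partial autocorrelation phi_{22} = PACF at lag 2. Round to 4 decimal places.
\phi_{22} = 0.3989

The PACF at lag k is phi_{kk}, the last component of the solution
to the Yule-Walker system G_k phi = r_k where
  (G_k)_{ij} = rho(|i - j|), (r_k)_i = rho(i), i,j = 1..k.
Equivalently, Durbin-Levinson gives phi_{kk} iteratively:
  phi_{11} = rho(1)
  phi_{kk} = [rho(k) - sum_{j=1..k-1} phi_{k-1,j} rho(k-j)]
            / [1 - sum_{j=1..k-1} phi_{k-1,j} rho(j)],
  phi_{k,j} = phi_{k-1,j} - phi_{kk} phi_{k-1,k-j},  j = 1..k-1.
Step k = 1:
  phi_11 = rho(1) = 0.7504.
Step k = 2:
  phi_22 = [rho(2) - phi_11 rho(1)] / [1 - phi_11 rho(1)] = [0.7374 - (0.7504)(0.7504)] / [1 - (0.7504)(0.7504)]
         = 0.17429984 / 0.43689984 = 0.3989.
Therefore phi_{22} = 0.3989.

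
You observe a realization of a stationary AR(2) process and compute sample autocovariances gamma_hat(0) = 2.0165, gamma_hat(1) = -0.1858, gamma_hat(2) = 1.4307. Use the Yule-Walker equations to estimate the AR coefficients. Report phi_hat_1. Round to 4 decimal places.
\hat\phi_{1} = -0.0270

The Yule-Walker equations for an AR(p) process read, in matrix form,
  Gamma_p phi = r_p,   with   (Gamma_p)_{ij} = gamma(|i - j|),
                       (r_p)_i = gamma(i),   i,j = 1..p.
Substitute the sample gammas (Toeplitz matrix and right-hand side of size 2):
  Gamma_p = [[2.0165, -0.1858], [-0.1858, 2.0165]]
  r_p     = [-0.1858, 1.4307]
Written out:
  2.0165 phi_1 - 0.1858 phi_2 = -0.1858
  -0.1858 phi_1 + 2.0165 phi_2 = 1.4307
Solve by Cramer's rule:
  det = gamma(0)^2 - gamma(1)^2 = (2.0165)^2 - (-0.1858)^2 = 4.06627225 - 0.03452164 = 4.03175061
  phi_hat_1 = [gamma(1) gamma(0) - gamma(1) gamma(2)] / det = [(-0.1858)(2.0165) - (-0.1858)(1.4307)] / 4.03175061 = -0.10884164 / 4.03175061 = -0.027
  phi_hat_2 = [gamma(0) gamma(2) - gamma(1)^2] / det = [(2.0165)(1.4307) - (-0.1858)^2] / 4.03175061 = 2.85048491 / 4.03175061 = 0.707
So phi_hat = [-0.0270, 0.7070].
Therefore phi_hat_1 = -0.0270.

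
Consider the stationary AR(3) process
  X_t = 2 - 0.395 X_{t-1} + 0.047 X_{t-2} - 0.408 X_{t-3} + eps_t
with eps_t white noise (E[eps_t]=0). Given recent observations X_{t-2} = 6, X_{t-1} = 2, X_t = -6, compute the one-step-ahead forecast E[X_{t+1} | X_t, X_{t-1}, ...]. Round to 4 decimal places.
E[X_{t+1} \mid \mathcal F_t] = 2.0160

For an AR(p) model X_t = c + sum_i phi_i X_{t-i} + eps_t, the
one-step-ahead conditional mean is
  E[X_{t+1} | X_t, ...] = c + sum_i phi_i X_{t+1-i}.
Substitute known values:
  E[X_{t+1} | ...] = 2 + (-0.395) * (-6) + (0.047) * (2) + (-0.408) * (6)
                   = 2.0160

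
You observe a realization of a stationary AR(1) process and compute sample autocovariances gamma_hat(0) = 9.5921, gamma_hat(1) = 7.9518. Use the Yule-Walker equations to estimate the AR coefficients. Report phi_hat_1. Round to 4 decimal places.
\hat\phi_{1} = 0.8290

The Yule-Walker equations for an AR(p) process read, in matrix form,
  Gamma_p phi = r_p,   with   (Gamma_p)_{ij} = gamma(|i - j|),
                       (r_p)_i = gamma(i),   i,j = 1..p.
Substitute the sample gammas (Toeplitz matrix and right-hand side of size 1):
  Gamma_p = [[9.5921]]
  r_p     = [7.9518]
With p = 1 this is the single equation gamma(0) phi_1 = gamma(1):
  phi_hat_1 = gamma(1) / gamma(0) = 7.9518 / 9.5921 = 0.8290.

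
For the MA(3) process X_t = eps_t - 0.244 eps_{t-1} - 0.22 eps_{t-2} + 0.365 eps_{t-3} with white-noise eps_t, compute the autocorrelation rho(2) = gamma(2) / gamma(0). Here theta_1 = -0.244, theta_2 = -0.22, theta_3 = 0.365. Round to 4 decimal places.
\rho(2) = -0.2490

For an MA(q) process with theta_0 = 1, the autocovariance is
  gamma(k) = sigma^2 * sum_{i=0..q-k} theta_i * theta_{i+k},
and rho(k) = gamma(k) / gamma(0). Sigma^2 cancels.
  numerator   = (1)*(-0.22) + (-0.244)*(0.365) = -0.30906.
  denominator = (1)^2 + (-0.244)^2 + (-0.22)^2 + (0.365)^2 = 1.241161.
  rho(2) = -0.30906 / 1.241161 = -0.2490.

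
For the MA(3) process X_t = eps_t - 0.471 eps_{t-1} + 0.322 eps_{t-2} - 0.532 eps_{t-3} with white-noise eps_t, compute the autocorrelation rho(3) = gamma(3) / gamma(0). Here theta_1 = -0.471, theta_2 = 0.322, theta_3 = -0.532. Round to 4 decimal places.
\rho(3) = -0.3307

For an MA(q) process with theta_0 = 1, the autocovariance is
  gamma(k) = sigma^2 * sum_{i=0..q-k} theta_i * theta_{i+k},
and rho(k) = gamma(k) / gamma(0). Sigma^2 cancels.
  numerator   = (1)*(-0.532) = -0.532.
  denominator = (1)^2 + (-0.471)^2 + (0.322)^2 + (-0.532)^2 = 1.608549.
  rho(3) = -0.532 / 1.608549 = -0.3307.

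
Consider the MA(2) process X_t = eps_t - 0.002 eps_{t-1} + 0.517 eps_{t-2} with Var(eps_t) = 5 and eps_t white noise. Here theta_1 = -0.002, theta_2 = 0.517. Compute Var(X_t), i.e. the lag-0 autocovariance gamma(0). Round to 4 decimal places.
\gamma(0) = 6.3365

For an MA(q) process X_t = eps_t + sum_i theta_i eps_{t-i} with
Var(eps_t) = sigma^2, the variance is
  gamma(0) = sigma^2 * (1 + sum_i theta_i^2).
  sum_i theta_i^2 = (-0.002)^2 + (0.517)^2 = 0.000004 + 0.267289 = 0.267293.
  gamma(0) = 5 * (1 + 0.267293) = 5 * 1.267293 = 6.336465, which rounds to 6.3365.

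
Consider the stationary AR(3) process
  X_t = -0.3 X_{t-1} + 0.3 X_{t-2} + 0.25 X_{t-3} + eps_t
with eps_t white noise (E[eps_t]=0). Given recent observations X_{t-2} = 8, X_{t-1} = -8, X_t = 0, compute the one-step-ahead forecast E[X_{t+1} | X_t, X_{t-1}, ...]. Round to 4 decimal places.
E[X_{t+1} \mid \mathcal F_t] = -0.4000

For an AR(p) model X_t = c + sum_i phi_i X_{t-i} + eps_t, the
one-step-ahead conditional mean is
  E[X_{t+1} | X_t, ...] = c + sum_i phi_i X_{t+1-i}.
Substitute known values:
  E[X_{t+1} | ...] = (-0.3) * (0) + (0.3) * (-8) + (0.25) * (8)
                   = -0.4000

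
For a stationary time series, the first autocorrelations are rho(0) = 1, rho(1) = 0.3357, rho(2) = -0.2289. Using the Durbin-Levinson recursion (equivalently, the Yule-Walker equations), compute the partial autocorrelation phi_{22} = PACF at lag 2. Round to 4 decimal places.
\phi_{22} = -0.3850

The PACF at lag k is phi_{kk}, the last component of the solution
to the Yule-Walker system G_k phi = r_k where
  (G_k)_{ij} = rho(|i - j|), (r_k)_i = rho(i), i,j = 1..k.
Equivalently, Durbin-Levinson gives phi_{kk} iteratively:
  phi_{11} = rho(1)
  phi_{kk} = [rho(k) - sum_{j=1..k-1} phi_{k-1,j} rho(k-j)]
            / [1 - sum_{j=1..k-1} phi_{k-1,j} rho(j)],
  phi_{k,j} = phi_{k-1,j} - phi_{kk} phi_{k-1,k-j},  j = 1..k-1.
Step k = 1:
  phi_11 = rho(1) = 0.3357.
Step k = 2:
  phi_22 = [rho(2) - phi_11 rho(1)] / [1 - phi_11 rho(1)] = [-0.2289 - (0.3357)(0.3357)] / [1 - (0.3357)(0.3357)]
         = -0.34159449 / 0.88730551 = -0.385.
Therefore phi_{22} = -0.3850.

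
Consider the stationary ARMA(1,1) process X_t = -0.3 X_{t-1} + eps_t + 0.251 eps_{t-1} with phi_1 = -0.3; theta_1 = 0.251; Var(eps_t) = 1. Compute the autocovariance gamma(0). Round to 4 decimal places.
\gamma(0) = 1.0026

Multiply the model equation by X_{t-k} and take expectations. With theta_0 = psi_0 = 1 and psi_j the MA(infinity) weights, this gives
  gamma(k) - sum_i phi_i gamma(k-i) = c_k,
  c_k = sigma^2 * sum_{j=k..q} theta_j psi_{j-k}   (c_k = 0 for k > q),
using gamma(-m) = gamma(m).
psi-weights needed (psi_j = theta_j + sum_i phi_i psi_{j-i}):
  psi_1 = theta_1 + phi_1 = 0.251 + (-0.3) = -0.049
Right-hand sides:
  c_0 = sigma^2 (1 + theta_1 psi_1) = 1 * (1 + (0.251)(-0.049)) = 1 * 0.987701 = 0.987701
  c_1 = sigma^2 theta_1 = 1 * (0.251) = 0.251
  c_2 = 0
Equations for k = 0 and k = 1 (AR order 1):
  gamma(0) = phi_1 gamma(1) + c_0
  gamma(1) = phi_1 gamma(0) + c_1
Substituting the second into the first: gamma(0) (1 - phi_1^2) = c_0 + phi_1 c_1, so
  gamma(0) = (c_0 + phi_1 c_1) / (1 - phi_1^2) = (0.987701 + (-0.3)(0.251)) / (1 - (-0.3)^2) = 0.912401 / 0.91 = 1.002638.
Therefore gamma(0) = 1.0026 (to 4 decimal places).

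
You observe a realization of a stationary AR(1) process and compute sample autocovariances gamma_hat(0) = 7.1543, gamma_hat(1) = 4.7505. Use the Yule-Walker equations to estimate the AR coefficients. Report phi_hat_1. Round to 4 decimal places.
\hat\phi_{1} = 0.6640

The Yule-Walker equations for an AR(p) process read, in matrix form,
  Gamma_p phi = r_p,   with   (Gamma_p)_{ij} = gamma(|i - j|),
                       (r_p)_i = gamma(i),   i,j = 1..p.
Substitute the sample gammas (Toeplitz matrix and right-hand side of size 1):
  Gamma_p = [[7.1543]]
  r_p     = [4.7505]
With p = 1 this is the single equation gamma(0) phi_1 = gamma(1):
  phi_hat_1 = gamma(1) / gamma(0) = 4.7505 / 7.1543 = 0.6640.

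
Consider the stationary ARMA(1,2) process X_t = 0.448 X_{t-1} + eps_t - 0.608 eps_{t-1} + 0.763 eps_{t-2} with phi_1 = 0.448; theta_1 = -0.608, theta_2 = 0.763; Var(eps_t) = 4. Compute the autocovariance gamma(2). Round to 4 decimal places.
\gamma(2) = 3.0471

Multiply the model equation by X_{t-k} and take expectations. With theta_0 = psi_0 = 1 and psi_j the MA(infinity) weights, this gives
  gamma(k) - sum_i phi_i gamma(k-i) = c_k,
  c_k = sigma^2 * sum_{j=k..q} theta_j psi_{j-k}   (c_k = 0 for k > q),
using gamma(-m) = gamma(m).
psi-weights needed (psi_j = theta_j + sum_i phi_i psi_{j-i}):
  psi_1 = theta_1 + phi_1 = -0.608 + (0.448) = -0.16
  psi_2 = theta_2 + phi_1 psi_1 = 0.763 + (0.448)(-0.16) = 0.69132
Right-hand sides:
  c_0 = sigma^2 (1 + theta_1 psi_1 + theta_2 psi_2) = 4 * (1 + (-0.608)(-0.16) + (0.763)(0.69132)) = 4 * 1.624757 = 6.499029
  c_1 = sigma^2 (theta_1 + theta_2 psi_1) = 4 * (-0.608 + (0.763)(-0.16)) = -2.92032
  c_2 = sigma^2 theta_2 = 4 * (0.763) = 3.052
Equations for k = 0 and k = 1 (AR order 1):
  gamma(0) = phi_1 gamma(1) + c_0
  gamma(1) = phi_1 gamma(0) + c_1
Substituting the second into the first: gamma(0) (1 - phi_1^2) = c_0 + phi_1 c_1, so
  gamma(0) = (c_0 + phi_1 c_1) / (1 - phi_1^2) = (6.499029 + (0.448)(-2.92032)) / (1 - (0.448)^2) = 5.190725 / 0.799296 = 6.494121.
  gamma(1) = phi_1 gamma(0) + c_1 = (0.448)(6.494121) + (-2.92032) = -0.010954.
For k = 2: gamma(2) = phi_1 gamma(1) + c_2
  = (0.448)(-0.010954) + (3.052) = 3.047093.
Therefore gamma(2) = 3.0471 (to 4 decimal places).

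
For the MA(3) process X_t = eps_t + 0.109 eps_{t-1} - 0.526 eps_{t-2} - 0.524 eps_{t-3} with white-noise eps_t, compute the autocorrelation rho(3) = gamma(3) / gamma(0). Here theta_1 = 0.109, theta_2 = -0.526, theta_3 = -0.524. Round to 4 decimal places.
\rho(3) = -0.3352

For an MA(q) process with theta_0 = 1, the autocovariance is
  gamma(k) = sigma^2 * sum_{i=0..q-k} theta_i * theta_{i+k},
and rho(k) = gamma(k) / gamma(0). Sigma^2 cancels.
  numerator   = (1)*(-0.524) = -0.524.
  denominator = (1)^2 + (0.109)^2 + (-0.526)^2 + (-0.524)^2 = 1.563133.
  rho(3) = -0.524 / 1.563133 = -0.3352.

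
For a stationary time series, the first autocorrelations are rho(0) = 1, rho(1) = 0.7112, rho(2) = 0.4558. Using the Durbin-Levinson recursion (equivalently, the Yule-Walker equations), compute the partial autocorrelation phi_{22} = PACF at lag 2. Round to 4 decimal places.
\phi_{22} = -0.1012

The PACF at lag k is phi_{kk}, the last component of the solution
to the Yule-Walker system G_k phi = r_k where
  (G_k)_{ij} = rho(|i - j|), (r_k)_i = rho(i), i,j = 1..k.
Equivalently, Durbin-Levinson gives phi_{kk} iteratively:
  phi_{11} = rho(1)
  phi_{kk} = [rho(k) - sum_{j=1..k-1} phi_{k-1,j} rho(k-j)]
            / [1 - sum_{j=1..k-1} phi_{k-1,j} rho(j)],
  phi_{k,j} = phi_{k-1,j} - phi_{kk} phi_{k-1,k-j},  j = 1..k-1.
Step k = 1:
  phi_11 = rho(1) = 0.7112.
Step k = 2:
  phi_22 = [rho(2) - phi_11 rho(1)] / [1 - phi_11 rho(1)] = [0.4558 - (0.7112)(0.7112)] / [1 - (0.7112)(0.7112)]
         = -0.05000544 / 0.49419456 = -0.1012.
Therefore phi_{22} = -0.1012.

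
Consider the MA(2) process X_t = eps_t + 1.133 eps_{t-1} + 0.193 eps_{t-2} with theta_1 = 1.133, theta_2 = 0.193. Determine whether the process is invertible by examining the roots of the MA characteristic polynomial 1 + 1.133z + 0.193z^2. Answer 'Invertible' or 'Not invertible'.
\text{Invertible}

The MA(q) characteristic polynomial is P(z) = 1 + 1.133z + 0.193z^2.
Invertibility requires all roots to lie outside the unit circle, i.e. |z| > 1 for every root.
Set 1 + (1.133) z + (0.193) z^2 = 0, i.e. a z^2 + b z + c = 0 with a = 0.193, b = 1.133, c = 1.
Discriminant D = b^2 - 4ac = (1.133)^2 - 4*(0.193)*1 = 1.283689 - (0.772) = 0.511689.
D >= 0, so the roots are real: z = (-b +/- sqrt(D)) / (2a) = (-1.133 +/- 0.715324) / (0.386).
  z_1 = (-1.133 + 0.715324) / (0.386) = -1.0821,   |z_1| = 1.0821.
  z_2 = (-1.133 - 0.715324) / (0.386) = -4.7884,   |z_2| = 4.7884.
Moduli of all roots: 1.0821, 4.7884.
All moduli strictly greater than 1? Yes.
Verdict: Invertible.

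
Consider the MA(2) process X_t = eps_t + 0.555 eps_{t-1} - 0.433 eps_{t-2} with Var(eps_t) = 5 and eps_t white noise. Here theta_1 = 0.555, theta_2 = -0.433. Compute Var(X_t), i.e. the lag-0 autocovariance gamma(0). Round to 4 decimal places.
\gamma(0) = 7.4776

For an MA(q) process X_t = eps_t + sum_i theta_i eps_{t-i} with
Var(eps_t) = sigma^2, the variance is
  gamma(0) = sigma^2 * (1 + sum_i theta_i^2).
  sum_i theta_i^2 = (0.555)^2 + (-0.433)^2 = 0.308025 + 0.187489 = 0.495514.
  gamma(0) = 5 * (1 + 0.495514) = 5 * 1.495514 = 7.47757, which rounds to 7.4776.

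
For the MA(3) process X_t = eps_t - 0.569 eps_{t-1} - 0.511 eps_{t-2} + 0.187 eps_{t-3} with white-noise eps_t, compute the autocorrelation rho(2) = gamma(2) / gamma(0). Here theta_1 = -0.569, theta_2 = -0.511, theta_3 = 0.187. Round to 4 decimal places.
\rho(2) = -0.3811

For an MA(q) process with theta_0 = 1, the autocovariance is
  gamma(k) = sigma^2 * sum_{i=0..q-k} theta_i * theta_{i+k},
and rho(k) = gamma(k) / gamma(0). Sigma^2 cancels.
  numerator   = (1)*(-0.511) + (-0.569)*(0.187) = -0.617403.
  denominator = (1)^2 + (-0.569)^2 + (-0.511)^2 + (0.187)^2 = 1.619851.
  rho(2) = -0.617403 / 1.619851 = -0.3811.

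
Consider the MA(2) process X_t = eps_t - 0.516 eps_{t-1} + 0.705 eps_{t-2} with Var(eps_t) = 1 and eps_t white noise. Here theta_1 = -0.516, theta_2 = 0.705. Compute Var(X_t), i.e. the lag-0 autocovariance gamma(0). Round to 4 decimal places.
\gamma(0) = 1.7633

For an MA(q) process X_t = eps_t + sum_i theta_i eps_{t-i} with
Var(eps_t) = sigma^2, the variance is
  gamma(0) = sigma^2 * (1 + sum_i theta_i^2).
  sum_i theta_i^2 = (-0.516)^2 + (0.705)^2 = 0.266256 + 0.497025 = 0.763281.
  gamma(0) = 1 * (1 + 0.763281) = 1 * 1.763281 = 1.763281, which rounds to 1.7633.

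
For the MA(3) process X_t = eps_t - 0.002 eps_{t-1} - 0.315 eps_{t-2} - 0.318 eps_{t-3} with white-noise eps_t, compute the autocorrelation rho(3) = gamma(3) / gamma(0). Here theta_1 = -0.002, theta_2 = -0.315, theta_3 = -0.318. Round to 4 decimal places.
\rho(3) = -0.2649

For an MA(q) process with theta_0 = 1, the autocovariance is
  gamma(k) = sigma^2 * sum_{i=0..q-k} theta_i * theta_{i+k},
and rho(k) = gamma(k) / gamma(0). Sigma^2 cancels.
  numerator   = (1)*(-0.318) = -0.318.
  denominator = (1)^2 + (-0.002)^2 + (-0.315)^2 + (-0.318)^2 = 1.200353.
  rho(3) = -0.318 / 1.200353 = -0.2649.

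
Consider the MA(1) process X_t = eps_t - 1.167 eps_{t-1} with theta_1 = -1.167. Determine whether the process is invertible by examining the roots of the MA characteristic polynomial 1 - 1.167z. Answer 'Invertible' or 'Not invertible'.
\text{Not invertible}

The MA(q) characteristic polynomial is P(z) = 1 - 1.167z.
Invertibility requires all roots to lie outside the unit circle, i.e. |z| > 1 for every root.
This is linear in z: 1 + (-1.167) z = 0  =>  z = -1/(-1.167) = 0.856898,  |z| = 0.856898.
Moduli of all roots: 0.8569.
All moduli strictly greater than 1? No.
Verdict: Not invertible.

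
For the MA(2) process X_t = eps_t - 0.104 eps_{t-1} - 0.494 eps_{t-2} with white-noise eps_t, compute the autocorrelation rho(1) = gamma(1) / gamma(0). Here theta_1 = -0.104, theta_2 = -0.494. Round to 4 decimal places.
\rho(1) = -0.0419

For an MA(q) process with theta_0 = 1, the autocovariance is
  gamma(k) = sigma^2 * sum_{i=0..q-k} theta_i * theta_{i+k},
and rho(k) = gamma(k) / gamma(0). Sigma^2 cancels.
  numerator   = (1)*(-0.104) + (-0.104)*(-0.494) = -0.052624.
  denominator = (1)^2 + (-0.104)^2 + (-0.494)^2 = 1.254852.
  rho(1) = -0.052624 / 1.254852 = -0.0419.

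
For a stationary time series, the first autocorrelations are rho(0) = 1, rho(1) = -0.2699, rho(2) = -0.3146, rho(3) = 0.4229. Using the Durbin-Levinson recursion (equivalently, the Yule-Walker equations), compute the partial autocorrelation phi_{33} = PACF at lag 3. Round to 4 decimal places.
\phi_{33} = 0.2479

The PACF at lag k is phi_{kk}, the last component of the solution
to the Yule-Walker system G_k phi = r_k where
  (G_k)_{ij} = rho(|i - j|), (r_k)_i = rho(i), i,j = 1..k.
Equivalently, Durbin-Levinson gives phi_{kk} iteratively:
  phi_{11} = rho(1)
  phi_{kk} = [rho(k) - sum_{j=1..k-1} phi_{k-1,j} rho(k-j)]
            / [1 - sum_{j=1..k-1} phi_{k-1,j} rho(j)],
  phi_{k,j} = phi_{k-1,j} - phi_{kk} phi_{k-1,k-j},  j = 1..k-1.
Step k = 1:
  phi_11 = rho(1) = -0.2699.
Step k = 2:
  phi_22 = [rho(2) - phi_11 rho(1)] / [1 - phi_11 rho(1)] = [-0.3146 - (-0.2699)(-0.2699)] / [1 - (-0.2699)(-0.2699)]
         = -0.38744601 / 0.92715399 = -0.417887.
  Update: phi_21 = phi_11 - phi_22 phi_11 = -0.2699 - (-0.417887)(-0.2699) = -0.382688.
Step k = 3:
  phi_33 = [rho(3) - phi_21 rho(2) - phi_22 rho(1)] / [1 - phi_21 rho(1) - phi_22 rho(2)]
    numerator   = 0.4229 - (-0.382688)(-0.3146) - (-0.417887)(-0.2699) = 0.18971859
    denominator = 1 - (-0.382688)(-0.2699) - (-0.417887)(-0.3146) = 0.76524517
  phi_33 = 0.18971859 / 0.76524517 = 0.2479.
Therefore phi_{33} = 0.2479.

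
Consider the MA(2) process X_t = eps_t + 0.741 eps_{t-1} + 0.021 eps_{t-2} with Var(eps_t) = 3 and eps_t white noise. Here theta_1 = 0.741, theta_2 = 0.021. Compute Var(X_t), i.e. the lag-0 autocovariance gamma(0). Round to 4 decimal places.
\gamma(0) = 4.6486

For an MA(q) process X_t = eps_t + sum_i theta_i eps_{t-i} with
Var(eps_t) = sigma^2, the variance is
  gamma(0) = sigma^2 * (1 + sum_i theta_i^2).
  sum_i theta_i^2 = (0.741)^2 + (0.021)^2 = 0.549081 + 0.000441 = 0.549522.
  gamma(0) = 3 * (1 + 0.549522) = 3 * 1.549522 = 4.648566, which rounds to 4.6486.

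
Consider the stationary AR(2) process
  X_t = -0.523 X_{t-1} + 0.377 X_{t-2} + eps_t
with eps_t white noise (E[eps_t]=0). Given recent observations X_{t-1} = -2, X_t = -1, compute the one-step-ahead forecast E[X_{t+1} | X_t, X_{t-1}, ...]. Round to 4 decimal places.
E[X_{t+1} \mid \mathcal F_t] = -0.2310

For an AR(p) model X_t = c + sum_i phi_i X_{t-i} + eps_t, the
one-step-ahead conditional mean is
  E[X_{t+1} | X_t, ...] = c + sum_i phi_i X_{t+1-i}.
Substitute known values:
  E[X_{t+1} | ...] = (-0.523) * (-1) + (0.377) * (-2)
                   = -0.2310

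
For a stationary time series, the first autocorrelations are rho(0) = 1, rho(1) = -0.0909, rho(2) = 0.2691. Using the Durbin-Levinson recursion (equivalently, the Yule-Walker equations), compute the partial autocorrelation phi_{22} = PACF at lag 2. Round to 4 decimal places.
\phi_{22} = 0.2630

The PACF at lag k is phi_{kk}, the last component of the solution
to the Yule-Walker system G_k phi = r_k where
  (G_k)_{ij} = rho(|i - j|), (r_k)_i = rho(i), i,j = 1..k.
Equivalently, Durbin-Levinson gives phi_{kk} iteratively:
  phi_{11} = rho(1)
  phi_{kk} = [rho(k) - sum_{j=1..k-1} phi_{k-1,j} rho(k-j)]
            / [1 - sum_{j=1..k-1} phi_{k-1,j} rho(j)],
  phi_{k,j} = phi_{k-1,j} - phi_{kk} phi_{k-1,k-j},  j = 1..k-1.
Step k = 1:
  phi_11 = rho(1) = -0.0909.
Step k = 2:
  phi_22 = [rho(2) - phi_11 rho(1)] / [1 - phi_11 rho(1)] = [0.2691 - (-0.0909)(-0.0909)] / [1 - (-0.0909)(-0.0909)]
         = 0.26083719 / 0.99173719 = 0.263.
Therefore phi_{22} = 0.2630.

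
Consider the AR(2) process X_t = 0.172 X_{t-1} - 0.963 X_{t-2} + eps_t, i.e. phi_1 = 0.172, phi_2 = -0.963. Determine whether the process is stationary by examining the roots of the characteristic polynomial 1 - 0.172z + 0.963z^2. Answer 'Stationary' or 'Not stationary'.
\text{Stationary}

The AR(p) characteristic polynomial is P(z) = 1 - 0.172z + 0.963z^2.
Stationarity requires all roots to lie outside the unit circle, i.e. |z| > 1 for every root.
Set 1 + (-0.172) z + (0.963) z^2 = 0, i.e. a z^2 + b z + c = 0 with a = 0.963, b = -0.172, c = 1.
Discriminant D = b^2 - 4ac = (-0.172)^2 - 4*(0.963)*1 = 0.029584 - (3.852) = -3.822416.
D < 0, so the roots are the complex-conjugate pair z = (-b +/- i sqrt(-D)) / (2a) = 0.0893 +/- 1.0151i.
For a conjugate pair |z|^2 = z * conj(z) = (product of roots) = c/a = 1/(0.963) = 1.038422, so |z| = sqrt(1.038422) = 1.019 for both roots.
Moduli of all roots: 1.0190, 1.0190.
All moduli strictly greater than 1? Yes.
Verdict: Stationary.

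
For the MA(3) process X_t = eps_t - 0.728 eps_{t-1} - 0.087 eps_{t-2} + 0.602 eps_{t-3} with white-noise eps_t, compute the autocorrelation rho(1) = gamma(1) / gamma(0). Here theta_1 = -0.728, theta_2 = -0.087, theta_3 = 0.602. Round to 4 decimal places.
\rho(1) = -0.3774

For an MA(q) process with theta_0 = 1, the autocovariance is
  gamma(k) = sigma^2 * sum_{i=0..q-k} theta_i * theta_{i+k},
and rho(k) = gamma(k) / gamma(0). Sigma^2 cancels.
  numerator   = (1)*(-0.728) + (-0.728)*(-0.087) + (-0.087)*(0.602) = -0.717038.
  denominator = (1)^2 + (-0.728)^2 + (-0.087)^2 + (0.602)^2 = 1.899957.
  rho(1) = -0.717038 / 1.899957 = -0.3774.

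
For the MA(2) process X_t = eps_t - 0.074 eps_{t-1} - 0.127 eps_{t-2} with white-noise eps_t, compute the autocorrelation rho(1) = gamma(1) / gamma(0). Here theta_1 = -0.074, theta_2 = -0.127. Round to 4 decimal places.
\rho(1) = -0.0632

For an MA(q) process with theta_0 = 1, the autocovariance is
  gamma(k) = sigma^2 * sum_{i=0..q-k} theta_i * theta_{i+k},
and rho(k) = gamma(k) / gamma(0). Sigma^2 cancels.
  numerator   = (1)*(-0.074) + (-0.074)*(-0.127) = -0.064602.
  denominator = (1)^2 + (-0.074)^2 + (-0.127)^2 = 1.021605.
  rho(1) = -0.064602 / 1.021605 = -0.0632.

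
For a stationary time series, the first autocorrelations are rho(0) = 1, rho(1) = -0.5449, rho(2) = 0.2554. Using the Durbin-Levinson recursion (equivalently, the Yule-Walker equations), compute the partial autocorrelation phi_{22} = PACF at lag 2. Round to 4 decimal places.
\phi_{22} = -0.0590

The PACF at lag k is phi_{kk}, the last component of the solution
to the Yule-Walker system G_k phi = r_k where
  (G_k)_{ij} = rho(|i - j|), (r_k)_i = rho(i), i,j = 1..k.
Equivalently, Durbin-Levinson gives phi_{kk} iteratively:
  phi_{11} = rho(1)
  phi_{kk} = [rho(k) - sum_{j=1..k-1} phi_{k-1,j} rho(k-j)]
            / [1 - sum_{j=1..k-1} phi_{k-1,j} rho(j)],
  phi_{k,j} = phi_{k-1,j} - phi_{kk} phi_{k-1,k-j},  j = 1..k-1.
Step k = 1:
  phi_11 = rho(1) = -0.5449.
Step k = 2:
  phi_22 = [rho(2) - phi_11 rho(1)] / [1 - phi_11 rho(1)] = [0.2554 - (-0.5449)(-0.5449)] / [1 - (-0.5449)(-0.5449)]
         = -0.04151601 / 0.70308399 = -0.059.
Therefore phi_{22} = -0.0590.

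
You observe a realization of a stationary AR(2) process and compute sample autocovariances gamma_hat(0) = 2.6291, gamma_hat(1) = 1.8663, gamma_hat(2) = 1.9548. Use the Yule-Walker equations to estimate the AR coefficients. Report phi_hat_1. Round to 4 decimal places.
\hat\phi_{1} = 0.3670

The Yule-Walker equations for an AR(p) process read, in matrix form,
  Gamma_p phi = r_p,   with   (Gamma_p)_{ij} = gamma(|i - j|),
                       (r_p)_i = gamma(i),   i,j = 1..p.
Substitute the sample gammas (Toeplitz matrix and right-hand side of size 2):
  Gamma_p = [[2.6291, 1.8663], [1.8663, 2.6291]]
  r_p     = [1.8663, 1.9548]
Written out:
  2.6291 phi_1 + 1.8663 phi_2 = 1.8663
  1.8663 phi_1 + 2.6291 phi_2 = 1.9548
Solve by Cramer's rule:
  det = gamma(0)^2 - gamma(1)^2 = (2.6291)^2 - (1.8663)^2 = 6.91216681 - 3.48307569 = 3.42909112
  phi_hat_1 = [gamma(1) gamma(0) - gamma(1) gamma(2)] / det = [(1.8663)(2.6291) - (1.8663)(1.9548)] / 3.42909112 = 1.25844609 / 3.42909112 = 0.367
  phi_hat_2 = [gamma(0) gamma(2) - gamma(1)^2] / det = [(2.6291)(1.9548) - (1.8663)^2] / 3.42909112 = 1.65628899 / 3.42909112 = 0.483
So phi_hat = [0.3670, 0.4830].
Therefore phi_hat_1 = 0.3670.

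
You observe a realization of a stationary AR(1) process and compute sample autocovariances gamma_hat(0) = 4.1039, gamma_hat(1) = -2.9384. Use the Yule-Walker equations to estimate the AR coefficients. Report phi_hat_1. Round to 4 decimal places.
\hat\phi_{1} = -0.7160

The Yule-Walker equations for an AR(p) process read, in matrix form,
  Gamma_p phi = r_p,   with   (Gamma_p)_{ij} = gamma(|i - j|),
                       (r_p)_i = gamma(i),   i,j = 1..p.
Substitute the sample gammas (Toeplitz matrix and right-hand side of size 1):
  Gamma_p = [[4.1039]]
  r_p     = [-2.9384]
With p = 1 this is the single equation gamma(0) phi_1 = gamma(1):
  phi_hat_1 = gamma(1) / gamma(0) = -2.9384 / 4.1039 = -0.7160.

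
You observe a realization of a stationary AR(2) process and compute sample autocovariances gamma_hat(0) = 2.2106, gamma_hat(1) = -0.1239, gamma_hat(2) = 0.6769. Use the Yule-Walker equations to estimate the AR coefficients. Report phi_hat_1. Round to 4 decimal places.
\hat\phi_{1} = -0.0390

The Yule-Walker equations for an AR(p) process read, in matrix form,
  Gamma_p phi = r_p,   with   (Gamma_p)_{ij} = gamma(|i - j|),
                       (r_p)_i = gamma(i),   i,j = 1..p.
Substitute the sample gammas (Toeplitz matrix and right-hand side of size 2):
  Gamma_p = [[2.2106, -0.1239], [-0.1239, 2.2106]]
  r_p     = [-0.1239, 0.6769]
Written out:
  2.2106 phi_1 - 0.1239 phi_2 = -0.1239
  -0.1239 phi_1 + 2.2106 phi_2 = 0.6769
Solve by Cramer's rule:
  det = gamma(0)^2 - gamma(1)^2 = (2.2106)^2 - (-0.1239)^2 = 4.88675236 - 0.01535121 = 4.87140115
  phi_hat_1 = [gamma(1) gamma(0) - gamma(1) gamma(2)] / det = [(-0.1239)(2.2106) - (-0.1239)(0.6769)] / 4.87140115 = -0.19002543 / 4.87140115 = -0.039
  phi_hat_2 = [gamma(0) gamma(2) - gamma(1)^2] / det = [(2.2106)(0.6769) - (-0.1239)^2] / 4.87140115 = 1.48100393 / 4.87140115 = 0.304
So phi_hat = [-0.0390, 0.3040].
Therefore phi_hat_1 = -0.0390.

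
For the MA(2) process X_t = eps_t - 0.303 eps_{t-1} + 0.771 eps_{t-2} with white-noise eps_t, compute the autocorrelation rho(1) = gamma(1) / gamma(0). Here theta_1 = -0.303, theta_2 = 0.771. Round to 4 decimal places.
\rho(1) = -0.3182

For an MA(q) process with theta_0 = 1, the autocovariance is
  gamma(k) = sigma^2 * sum_{i=0..q-k} theta_i * theta_{i+k},
and rho(k) = gamma(k) / gamma(0). Sigma^2 cancels.
  numerator   = (1)*(-0.303) + (-0.303)*(0.771) = -0.536613.
  denominator = (1)^2 + (-0.303)^2 + (0.771)^2 = 1.68625.
  rho(1) = -0.536613 / 1.68625 = -0.3182.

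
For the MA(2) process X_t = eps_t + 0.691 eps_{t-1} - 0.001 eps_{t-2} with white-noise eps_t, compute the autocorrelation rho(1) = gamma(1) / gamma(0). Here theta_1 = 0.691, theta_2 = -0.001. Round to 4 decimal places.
\rho(1) = 0.4672

For an MA(q) process with theta_0 = 1, the autocovariance is
  gamma(k) = sigma^2 * sum_{i=0..q-k} theta_i * theta_{i+k},
and rho(k) = gamma(k) / gamma(0). Sigma^2 cancels.
  numerator   = (1)*(0.691) + (0.691)*(-0.001) = 0.690309.
  denominator = (1)^2 + (0.691)^2 + (-0.001)^2 = 1.477482.
  rho(1) = 0.690309 / 1.477482 = 0.4672.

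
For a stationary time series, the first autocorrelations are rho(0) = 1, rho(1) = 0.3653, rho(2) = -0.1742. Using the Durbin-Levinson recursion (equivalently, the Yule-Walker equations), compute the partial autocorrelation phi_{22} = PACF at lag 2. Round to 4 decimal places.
\phi_{22} = -0.3550

The PACF at lag k is phi_{kk}, the last component of the solution
to the Yule-Walker system G_k phi = r_k where
  (G_k)_{ij} = rho(|i - j|), (r_k)_i = rho(i), i,j = 1..k.
Equivalently, Durbin-Levinson gives phi_{kk} iteratively:
  phi_{11} = rho(1)
  phi_{kk} = [rho(k) - sum_{j=1..k-1} phi_{k-1,j} rho(k-j)]
            / [1 - sum_{j=1..k-1} phi_{k-1,j} rho(j)],
  phi_{k,j} = phi_{k-1,j} - phi_{kk} phi_{k-1,k-j},  j = 1..k-1.
Step k = 1:
  phi_11 = rho(1) = 0.3653.
Step k = 2:
  phi_22 = [rho(2) - phi_11 rho(1)] / [1 - phi_11 rho(1)] = [-0.1742 - (0.3653)(0.3653)] / [1 - (0.3653)(0.3653)]
         = -0.30764409 / 0.86655591 = -0.355.
Therefore phi_{22} = -0.3550.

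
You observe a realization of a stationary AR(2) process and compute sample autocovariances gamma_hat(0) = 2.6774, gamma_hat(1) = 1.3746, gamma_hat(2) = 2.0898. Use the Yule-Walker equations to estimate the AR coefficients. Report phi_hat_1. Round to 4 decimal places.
\hat\phi_{1} = 0.1530

The Yule-Walker equations for an AR(p) process read, in matrix form,
  Gamma_p phi = r_p,   with   (Gamma_p)_{ij} = gamma(|i - j|),
                       (r_p)_i = gamma(i),   i,j = 1..p.
Substitute the sample gammas (Toeplitz matrix and right-hand side of size 2):
  Gamma_p = [[2.6774, 1.3746], [1.3746, 2.6774]]
  r_p     = [1.3746, 2.0898]
Written out:
  2.6774 phi_1 + 1.3746 phi_2 = 1.3746
  1.3746 phi_1 + 2.6774 phi_2 = 2.0898
Solve by Cramer's rule:
  det = gamma(0)^2 - gamma(1)^2 = (2.6774)^2 - (1.3746)^2 = 7.16847076 - 1.88952516 = 5.2789456
  phi_hat_1 = [gamma(1) gamma(0) - gamma(1) gamma(2)] / det = [(1.3746)(2.6774) - (1.3746)(2.0898)] / 5.2789456 = 0.80771496 / 5.2789456 = 0.153
  phi_hat_2 = [gamma(0) gamma(2) - gamma(1)^2] / det = [(2.6774)(2.0898) - (1.3746)^2] / 5.2789456 = 3.70570536 / 5.2789456 = 0.702
So phi_hat = [0.1530, 0.7020].
Therefore phi_hat_1 = 0.1530.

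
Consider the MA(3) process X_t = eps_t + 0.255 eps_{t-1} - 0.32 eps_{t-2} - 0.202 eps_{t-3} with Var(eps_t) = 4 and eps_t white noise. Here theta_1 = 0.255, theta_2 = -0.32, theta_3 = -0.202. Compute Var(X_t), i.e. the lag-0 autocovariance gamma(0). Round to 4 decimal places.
\gamma(0) = 4.8329

For an MA(q) process X_t = eps_t + sum_i theta_i eps_{t-i} with
Var(eps_t) = sigma^2, the variance is
  gamma(0) = sigma^2 * (1 + sum_i theta_i^2).
  sum_i theta_i^2 = (0.255)^2 + (-0.32)^2 + (-0.202)^2 = 0.065025 + 0.1024 + 0.040804 = 0.208229.
  gamma(0) = 4 * (1 + 0.208229) = 4 * 1.208229 = 4.832916, which rounds to 4.8329.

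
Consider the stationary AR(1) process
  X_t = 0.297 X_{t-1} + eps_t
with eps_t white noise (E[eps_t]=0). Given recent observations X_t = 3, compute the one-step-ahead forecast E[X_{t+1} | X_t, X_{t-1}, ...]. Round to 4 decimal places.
E[X_{t+1} \mid \mathcal F_t] = 0.8910

For an AR(p) model X_t = c + sum_i phi_i X_{t-i} + eps_t, the
one-step-ahead conditional mean is
  E[X_{t+1} | X_t, ...] = c + sum_i phi_i X_{t+1-i}.
Substitute known values:
  E[X_{t+1} | ...] = (0.297) * (3)
                   = 0.8910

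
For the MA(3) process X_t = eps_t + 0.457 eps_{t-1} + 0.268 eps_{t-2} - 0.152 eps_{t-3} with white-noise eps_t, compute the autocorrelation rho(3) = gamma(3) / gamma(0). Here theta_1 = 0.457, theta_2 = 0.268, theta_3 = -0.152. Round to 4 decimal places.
\rho(3) = -0.1166

For an MA(q) process with theta_0 = 1, the autocovariance is
  gamma(k) = sigma^2 * sum_{i=0..q-k} theta_i * theta_{i+k},
and rho(k) = gamma(k) / gamma(0). Sigma^2 cancels.
  numerator   = (1)*(-0.152) = -0.152.
  denominator = (1)^2 + (0.457)^2 + (0.268)^2 + (-0.152)^2 = 1.303777.
  rho(3) = -0.152 / 1.303777 = -0.1166.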